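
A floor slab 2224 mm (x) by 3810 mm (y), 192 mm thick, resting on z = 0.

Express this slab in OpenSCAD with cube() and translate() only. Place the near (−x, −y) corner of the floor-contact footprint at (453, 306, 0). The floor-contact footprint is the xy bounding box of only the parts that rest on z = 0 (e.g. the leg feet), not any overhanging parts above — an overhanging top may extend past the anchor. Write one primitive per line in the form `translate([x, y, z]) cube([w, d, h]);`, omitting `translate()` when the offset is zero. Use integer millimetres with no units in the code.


translate([453, 306, 0]) cube([2224, 3810, 192]);


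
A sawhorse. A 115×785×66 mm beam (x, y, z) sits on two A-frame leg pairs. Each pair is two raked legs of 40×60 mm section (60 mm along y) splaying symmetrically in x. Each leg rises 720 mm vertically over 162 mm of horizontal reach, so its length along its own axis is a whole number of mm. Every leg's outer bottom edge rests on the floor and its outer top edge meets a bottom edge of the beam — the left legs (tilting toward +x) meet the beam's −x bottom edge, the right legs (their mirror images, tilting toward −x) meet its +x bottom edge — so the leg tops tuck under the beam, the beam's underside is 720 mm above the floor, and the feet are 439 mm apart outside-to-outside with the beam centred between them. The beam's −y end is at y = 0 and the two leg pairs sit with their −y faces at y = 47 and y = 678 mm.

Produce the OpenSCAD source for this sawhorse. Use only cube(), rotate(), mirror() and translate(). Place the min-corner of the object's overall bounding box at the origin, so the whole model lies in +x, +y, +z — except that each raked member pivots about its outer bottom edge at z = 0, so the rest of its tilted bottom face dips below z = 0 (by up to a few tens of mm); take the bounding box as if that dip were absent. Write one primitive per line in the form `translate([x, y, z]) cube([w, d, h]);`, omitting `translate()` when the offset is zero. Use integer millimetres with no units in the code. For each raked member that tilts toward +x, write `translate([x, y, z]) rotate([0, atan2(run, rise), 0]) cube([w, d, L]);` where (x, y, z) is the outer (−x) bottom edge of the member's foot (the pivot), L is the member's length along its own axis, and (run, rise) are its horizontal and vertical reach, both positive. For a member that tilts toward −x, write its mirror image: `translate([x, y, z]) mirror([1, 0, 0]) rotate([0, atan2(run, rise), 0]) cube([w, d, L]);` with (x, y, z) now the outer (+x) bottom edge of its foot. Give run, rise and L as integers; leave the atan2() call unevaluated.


translate([162, 0, 720]) cube([115, 785, 66]);
translate([0, 47, 0]) rotate([0, atan2(162, 720), 0]) cube([40, 60, 738]);
translate([439, 47, 0]) mirror([1, 0, 0]) rotate([0, atan2(162, 720), 0]) cube([40, 60, 738]);
translate([0, 678, 0]) rotate([0, atan2(162, 720), 0]) cube([40, 60, 738]);
translate([439, 678, 0]) mirror([1, 0, 0]) rotate([0, atan2(162, 720), 0]) cube([40, 60, 738]);


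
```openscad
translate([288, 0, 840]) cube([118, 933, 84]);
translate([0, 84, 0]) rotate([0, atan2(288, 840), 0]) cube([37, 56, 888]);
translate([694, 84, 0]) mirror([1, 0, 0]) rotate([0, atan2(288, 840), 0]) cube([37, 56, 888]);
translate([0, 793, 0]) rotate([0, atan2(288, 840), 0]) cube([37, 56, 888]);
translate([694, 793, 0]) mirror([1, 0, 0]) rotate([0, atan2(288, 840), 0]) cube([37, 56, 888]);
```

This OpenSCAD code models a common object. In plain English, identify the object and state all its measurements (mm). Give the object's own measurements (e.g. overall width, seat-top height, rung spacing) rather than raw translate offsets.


A sawhorse. A 118×933×84 mm beam (x, y, z) sits on two A-frame leg pairs. Each pair is two raked legs of 37×56 mm section (56 mm along y) splaying symmetrically in x. Each leg rises 840 mm vertically over 288 mm of horizontal reach and is 888 mm long along its own axis. Every leg's outer bottom edge rests on the floor and its outer top edge meets a bottom edge of the beam — the left legs (tilting toward +x) meet the beam's −x bottom edge, the right legs (their mirror images, tilting toward −x) meet its +x bottom edge — so the leg tops tuck under the beam, the beam's underside is 840 mm above the floor, and the feet are 694 mm apart outside-to-outside with the beam centred between them. The two leg pairs are set in 84 mm from either end of the beam.


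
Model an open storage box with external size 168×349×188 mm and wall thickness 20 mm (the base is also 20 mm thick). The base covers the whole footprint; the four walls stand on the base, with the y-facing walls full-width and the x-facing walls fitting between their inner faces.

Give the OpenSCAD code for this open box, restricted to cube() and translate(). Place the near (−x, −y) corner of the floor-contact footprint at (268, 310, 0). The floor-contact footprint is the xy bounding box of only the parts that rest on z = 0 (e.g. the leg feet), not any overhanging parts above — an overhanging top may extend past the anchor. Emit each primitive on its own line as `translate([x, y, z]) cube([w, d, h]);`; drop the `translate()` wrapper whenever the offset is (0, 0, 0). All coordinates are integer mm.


translate([268, 310, 0]) cube([168, 349, 20]);
translate([268, 310, 20]) cube([168, 20, 168]);
translate([268, 639, 20]) cube([168, 20, 168]);
translate([268, 330, 20]) cube([20, 309, 168]);
translate([416, 330, 20]) cube([20, 309, 168]);


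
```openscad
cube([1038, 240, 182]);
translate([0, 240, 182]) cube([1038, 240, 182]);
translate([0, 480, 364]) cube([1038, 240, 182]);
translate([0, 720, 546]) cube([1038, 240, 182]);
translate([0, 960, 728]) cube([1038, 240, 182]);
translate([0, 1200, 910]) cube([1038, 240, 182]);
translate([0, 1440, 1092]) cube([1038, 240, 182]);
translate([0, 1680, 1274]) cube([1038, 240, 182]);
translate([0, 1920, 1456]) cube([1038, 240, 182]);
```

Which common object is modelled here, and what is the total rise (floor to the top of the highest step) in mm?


A staircase. The total rise is 1638 mm.

9 identical blocks, each offset up and back from the previous — a staircase. Each step is 182 mm tall and there are 9 of them, so the total rise is 9 × 182 = 1638 mm.


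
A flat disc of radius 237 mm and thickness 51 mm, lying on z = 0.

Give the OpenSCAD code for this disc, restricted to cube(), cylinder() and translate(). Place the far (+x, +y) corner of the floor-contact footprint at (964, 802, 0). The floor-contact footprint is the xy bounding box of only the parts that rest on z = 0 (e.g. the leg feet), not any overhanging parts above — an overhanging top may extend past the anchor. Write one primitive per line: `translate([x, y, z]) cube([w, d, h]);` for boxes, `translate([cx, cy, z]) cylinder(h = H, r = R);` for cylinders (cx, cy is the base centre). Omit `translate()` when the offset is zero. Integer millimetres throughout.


translate([727, 565, 0]) cylinder(h = 51, r = 237);


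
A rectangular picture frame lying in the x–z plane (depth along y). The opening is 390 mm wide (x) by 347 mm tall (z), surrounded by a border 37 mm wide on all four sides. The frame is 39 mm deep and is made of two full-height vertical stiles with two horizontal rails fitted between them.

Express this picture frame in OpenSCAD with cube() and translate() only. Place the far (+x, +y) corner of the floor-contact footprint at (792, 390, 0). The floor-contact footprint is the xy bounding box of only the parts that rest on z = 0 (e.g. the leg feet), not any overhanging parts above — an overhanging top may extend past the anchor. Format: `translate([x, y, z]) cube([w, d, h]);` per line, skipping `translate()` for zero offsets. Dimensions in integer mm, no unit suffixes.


translate([328, 351, 0]) cube([37, 39, 421]);
translate([755, 351, 0]) cube([37, 39, 421]);
translate([365, 351, 0]) cube([390, 39, 37]);
translate([365, 351, 384]) cube([390, 39, 37]);


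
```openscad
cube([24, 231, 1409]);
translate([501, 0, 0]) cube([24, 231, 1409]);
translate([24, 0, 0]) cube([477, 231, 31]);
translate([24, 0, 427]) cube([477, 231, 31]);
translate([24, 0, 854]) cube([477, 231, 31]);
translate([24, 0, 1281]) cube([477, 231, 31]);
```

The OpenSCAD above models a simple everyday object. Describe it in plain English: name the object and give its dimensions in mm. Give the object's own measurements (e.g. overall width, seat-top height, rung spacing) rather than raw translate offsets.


An open bookshelf. Two side panels, each 24 mm thick, 231 mm deep and 1409 mm tall, stand 525 mm apart (outside-to-outside). Between them sit 4 shelves, each 31 mm thick and 231 mm deep, spanning the full gap between the sides. The bottom shelf rests on the floor (its underside at z = 0) and the clear gap between one shelf's top and the next shelf's underside is 396 mm.


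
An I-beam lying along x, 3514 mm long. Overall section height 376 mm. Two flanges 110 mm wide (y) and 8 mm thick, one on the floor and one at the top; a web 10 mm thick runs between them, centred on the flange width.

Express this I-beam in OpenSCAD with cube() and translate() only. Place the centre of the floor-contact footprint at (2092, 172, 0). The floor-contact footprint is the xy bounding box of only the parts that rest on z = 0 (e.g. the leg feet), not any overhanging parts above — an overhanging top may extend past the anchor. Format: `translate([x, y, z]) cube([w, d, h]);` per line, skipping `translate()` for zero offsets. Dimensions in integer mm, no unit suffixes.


translate([335, 117, 0]) cube([3514, 110, 8]);
translate([335, 167, 8]) cube([3514, 10, 360]);
translate([335, 117, 368]) cube([3514, 110, 8]);


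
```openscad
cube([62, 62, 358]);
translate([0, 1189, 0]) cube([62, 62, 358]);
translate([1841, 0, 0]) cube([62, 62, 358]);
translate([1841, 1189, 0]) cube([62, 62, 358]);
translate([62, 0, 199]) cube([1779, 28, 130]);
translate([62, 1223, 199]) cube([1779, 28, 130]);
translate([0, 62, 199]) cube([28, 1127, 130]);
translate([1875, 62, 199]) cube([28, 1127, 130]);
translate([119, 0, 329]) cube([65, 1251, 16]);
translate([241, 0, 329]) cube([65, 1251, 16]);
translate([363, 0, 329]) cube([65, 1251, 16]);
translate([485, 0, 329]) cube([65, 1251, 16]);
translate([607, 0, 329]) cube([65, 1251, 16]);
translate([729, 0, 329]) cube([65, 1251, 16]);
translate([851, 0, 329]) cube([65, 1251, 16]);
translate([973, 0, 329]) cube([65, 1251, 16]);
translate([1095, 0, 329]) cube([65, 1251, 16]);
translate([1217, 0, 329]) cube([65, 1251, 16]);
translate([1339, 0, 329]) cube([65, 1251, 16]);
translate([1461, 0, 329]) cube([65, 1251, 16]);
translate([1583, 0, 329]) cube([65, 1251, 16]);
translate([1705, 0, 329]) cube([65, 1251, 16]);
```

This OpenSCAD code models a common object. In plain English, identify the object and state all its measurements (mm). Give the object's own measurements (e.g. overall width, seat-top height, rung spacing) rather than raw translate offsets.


A bed frame 1903 mm long (x) by 1251 mm wide (y). Four 62×62 mm corner posts, 358 mm tall, at the corners of the footprint. Four rails of 28 mm thickness and 130 mm height run between adjacent posts with their undersides at z = 199 mm, their outer faces flush with the outside of the frame (the two x-running rails run between the posts' inner faces; the two y-running rails run between the posts' inner faces). 14 slats, each 65 mm wide (x) and 16 mm thick, lie across the top of the two x-running rails, running the full 1251 mm width of the frame in y; along x they sit between the end posts with a 57 mm gap after the −x posts and between neighbouring slats, leaving 71 mm before the +x posts.


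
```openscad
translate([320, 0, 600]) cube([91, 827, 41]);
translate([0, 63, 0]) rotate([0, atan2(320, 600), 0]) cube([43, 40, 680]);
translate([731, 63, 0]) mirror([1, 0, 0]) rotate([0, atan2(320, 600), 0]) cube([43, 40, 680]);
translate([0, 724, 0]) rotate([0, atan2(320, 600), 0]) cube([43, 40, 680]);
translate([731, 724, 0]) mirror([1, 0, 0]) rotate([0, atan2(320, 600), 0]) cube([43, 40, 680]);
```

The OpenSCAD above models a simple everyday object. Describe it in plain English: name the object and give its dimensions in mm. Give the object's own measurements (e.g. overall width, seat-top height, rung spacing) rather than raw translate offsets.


A sawhorse. A 91×827×41 mm beam (x, y, z) sits on two A-frame leg pairs. Each pair is two raked legs of 43×40 mm section (40 mm along y) splaying symmetrically in x. Each leg rises 600 mm vertically over 320 mm of horizontal reach and is 680 mm long along its own axis. Every leg's outer bottom edge rests on the floor and its outer top edge meets a bottom edge of the beam — the left legs (tilting toward +x) meet the beam's −x bottom edge, the right legs (their mirror images, tilting toward −x) meet its +x bottom edge — so the leg tops tuck under the beam, the beam's underside is 600 mm above the floor, and the feet are 731 mm apart outside-to-outside with the beam centred between them. The two leg pairs are set in 63 mm from either end of the beam.


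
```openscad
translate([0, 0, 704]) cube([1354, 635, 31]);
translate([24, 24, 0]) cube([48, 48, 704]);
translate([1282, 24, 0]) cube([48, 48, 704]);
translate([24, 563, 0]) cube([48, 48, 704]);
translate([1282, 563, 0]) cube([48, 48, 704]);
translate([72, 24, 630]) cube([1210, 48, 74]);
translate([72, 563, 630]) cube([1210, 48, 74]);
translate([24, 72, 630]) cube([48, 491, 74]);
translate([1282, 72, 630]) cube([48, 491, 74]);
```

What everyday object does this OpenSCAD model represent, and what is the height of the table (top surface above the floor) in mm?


A table. The table height is 735 mm.

A 1354×635×31 slab sits at z = 704 on four 48 mm square posts — a table. The top surface is at 704 + 31 = 735 mm.


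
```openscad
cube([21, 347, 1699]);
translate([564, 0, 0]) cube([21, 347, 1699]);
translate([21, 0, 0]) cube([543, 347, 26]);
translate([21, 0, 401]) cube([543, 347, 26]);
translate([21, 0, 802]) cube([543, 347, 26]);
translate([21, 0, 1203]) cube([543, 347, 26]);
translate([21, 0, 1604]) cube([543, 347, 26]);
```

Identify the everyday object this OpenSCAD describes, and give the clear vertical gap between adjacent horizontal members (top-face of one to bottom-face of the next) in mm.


A bookshelf. The clear shelf gap is 375 mm.

Two tall side panels with 5 horizontal boards between them — a bookshelf. The first two shelf undersides are at z = 0 and z = 401; with shelf thickness 26, the clear gap is 401 − 0 − 26 = 375 mm.


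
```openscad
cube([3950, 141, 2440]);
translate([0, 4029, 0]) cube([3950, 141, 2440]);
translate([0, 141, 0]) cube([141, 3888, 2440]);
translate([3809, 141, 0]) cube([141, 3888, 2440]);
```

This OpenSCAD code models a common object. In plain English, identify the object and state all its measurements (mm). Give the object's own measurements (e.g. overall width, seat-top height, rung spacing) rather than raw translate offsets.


The wall frame of a small rectangular building: four walls, each 2440 mm tall and 141 mm thick, enclosing a footprint 3950 mm (x) by 4170 mm (y) outside-to-outside, with no floor or roof. The front and back walls (the −y and +y sides) span the full width; the two side walls fit between them.


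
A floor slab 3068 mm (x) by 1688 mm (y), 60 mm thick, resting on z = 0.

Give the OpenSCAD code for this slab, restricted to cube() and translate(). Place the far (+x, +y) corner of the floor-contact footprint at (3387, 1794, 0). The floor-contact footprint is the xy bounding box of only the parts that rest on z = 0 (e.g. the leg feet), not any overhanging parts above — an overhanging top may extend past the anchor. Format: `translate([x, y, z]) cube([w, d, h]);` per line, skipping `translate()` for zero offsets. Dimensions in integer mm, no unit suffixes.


translate([319, 106, 0]) cube([3068, 1688, 60]);


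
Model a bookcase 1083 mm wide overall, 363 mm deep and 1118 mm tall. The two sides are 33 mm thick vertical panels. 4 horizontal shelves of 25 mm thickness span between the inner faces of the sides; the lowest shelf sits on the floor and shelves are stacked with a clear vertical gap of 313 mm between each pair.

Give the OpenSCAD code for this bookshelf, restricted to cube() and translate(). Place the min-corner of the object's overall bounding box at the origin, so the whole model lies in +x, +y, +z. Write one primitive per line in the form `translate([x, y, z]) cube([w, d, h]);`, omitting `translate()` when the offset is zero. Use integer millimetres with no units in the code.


cube([33, 363, 1118]);
translate([1050, 0, 0]) cube([33, 363, 1118]);
translate([33, 0, 0]) cube([1017, 363, 25]);
translate([33, 0, 338]) cube([1017, 363, 25]);
translate([33, 0, 676]) cube([1017, 363, 25]);
translate([33, 0, 1014]) cube([1017, 363, 25]);


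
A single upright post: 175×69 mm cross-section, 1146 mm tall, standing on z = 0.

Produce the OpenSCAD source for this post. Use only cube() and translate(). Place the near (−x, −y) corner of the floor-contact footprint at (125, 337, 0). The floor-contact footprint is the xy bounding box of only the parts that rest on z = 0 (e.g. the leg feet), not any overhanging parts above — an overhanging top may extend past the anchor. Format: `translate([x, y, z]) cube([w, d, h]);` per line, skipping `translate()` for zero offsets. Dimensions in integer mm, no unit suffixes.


translate([125, 337, 0]) cube([175, 69, 1146]);


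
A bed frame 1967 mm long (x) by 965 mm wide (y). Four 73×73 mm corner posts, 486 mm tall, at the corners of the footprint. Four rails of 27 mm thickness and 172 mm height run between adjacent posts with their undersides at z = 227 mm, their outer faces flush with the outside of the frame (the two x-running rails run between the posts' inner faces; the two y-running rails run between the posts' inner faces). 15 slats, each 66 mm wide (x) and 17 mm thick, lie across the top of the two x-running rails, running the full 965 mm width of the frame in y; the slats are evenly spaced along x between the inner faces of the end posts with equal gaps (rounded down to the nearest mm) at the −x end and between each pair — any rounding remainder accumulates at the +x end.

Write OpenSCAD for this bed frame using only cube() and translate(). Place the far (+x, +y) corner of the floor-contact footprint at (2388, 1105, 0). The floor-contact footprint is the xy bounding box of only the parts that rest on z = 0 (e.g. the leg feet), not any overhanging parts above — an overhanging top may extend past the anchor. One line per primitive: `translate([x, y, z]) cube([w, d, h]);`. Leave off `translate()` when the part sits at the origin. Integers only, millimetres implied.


translate([421, 140, 0]) cube([73, 73, 486]);
translate([421, 1032, 0]) cube([73, 73, 486]);
translate([2315, 140, 0]) cube([73, 73, 486]);
translate([2315, 1032, 0]) cube([73, 73, 486]);
translate([494, 140, 227]) cube([1821, 27, 172]);
translate([494, 1078, 227]) cube([1821, 27, 172]);
translate([421, 213, 227]) cube([27, 819, 172]);
translate([2361, 213, 227]) cube([27, 819, 172]);
translate([545, 140, 399]) cube([66, 965, 17]);
translate([662, 140, 399]) cube([66, 965, 17]);
translate([779, 140, 399]) cube([66, 965, 17]);
translate([896, 140, 399]) cube([66, 965, 17]);
translate([1013, 140, 399]) cube([66, 965, 17]);
translate([1130, 140, 399]) cube([66, 965, 17]);
translate([1247, 140, 399]) cube([66, 965, 17]);
translate([1364, 140, 399]) cube([66, 965, 17]);
translate([1481, 140, 399]) cube([66, 965, 17]);
translate([1598, 140, 399]) cube([66, 965, 17]);
translate([1715, 140, 399]) cube([66, 965, 17]);
translate([1832, 140, 399]) cube([66, 965, 17]);
translate([1949, 140, 399]) cube([66, 965, 17]);
translate([2066, 140, 399]) cube([66, 965, 17]);
translate([2183, 140, 399]) cube([66, 965, 17]);


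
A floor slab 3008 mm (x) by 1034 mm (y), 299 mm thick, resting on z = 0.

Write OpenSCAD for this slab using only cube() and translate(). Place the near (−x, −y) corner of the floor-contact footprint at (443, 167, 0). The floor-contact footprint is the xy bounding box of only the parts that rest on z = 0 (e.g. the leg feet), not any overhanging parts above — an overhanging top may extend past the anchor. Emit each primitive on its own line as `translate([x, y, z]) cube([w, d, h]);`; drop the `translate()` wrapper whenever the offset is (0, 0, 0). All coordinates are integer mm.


translate([443, 167, 0]) cube([3008, 1034, 299]);


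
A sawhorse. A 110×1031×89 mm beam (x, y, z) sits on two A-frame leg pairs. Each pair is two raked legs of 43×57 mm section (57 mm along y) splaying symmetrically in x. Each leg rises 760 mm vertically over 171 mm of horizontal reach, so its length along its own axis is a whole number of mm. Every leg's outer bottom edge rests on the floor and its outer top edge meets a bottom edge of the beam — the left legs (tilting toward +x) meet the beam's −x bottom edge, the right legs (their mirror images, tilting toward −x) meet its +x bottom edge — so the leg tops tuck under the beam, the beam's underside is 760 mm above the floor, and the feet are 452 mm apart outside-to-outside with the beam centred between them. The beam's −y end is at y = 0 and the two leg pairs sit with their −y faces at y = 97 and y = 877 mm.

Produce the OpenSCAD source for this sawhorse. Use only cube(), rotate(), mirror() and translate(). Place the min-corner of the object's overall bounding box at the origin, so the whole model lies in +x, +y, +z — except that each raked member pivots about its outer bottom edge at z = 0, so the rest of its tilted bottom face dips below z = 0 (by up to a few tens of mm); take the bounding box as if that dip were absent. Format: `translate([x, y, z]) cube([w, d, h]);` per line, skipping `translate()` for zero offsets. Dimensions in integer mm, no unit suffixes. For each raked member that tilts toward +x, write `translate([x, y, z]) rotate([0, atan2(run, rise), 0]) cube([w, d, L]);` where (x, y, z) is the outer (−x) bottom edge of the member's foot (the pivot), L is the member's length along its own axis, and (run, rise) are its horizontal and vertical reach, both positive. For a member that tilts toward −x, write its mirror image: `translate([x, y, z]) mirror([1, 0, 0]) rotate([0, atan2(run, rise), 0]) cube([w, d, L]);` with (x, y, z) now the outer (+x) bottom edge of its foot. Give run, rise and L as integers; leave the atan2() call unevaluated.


translate([171, 0, 760]) cube([110, 1031, 89]);
translate([0, 97, 0]) rotate([0, atan2(171, 760), 0]) cube([43, 57, 779]);
translate([452, 97, 0]) mirror([1, 0, 0]) rotate([0, atan2(171, 760), 0]) cube([43, 57, 779]);
translate([0, 877, 0]) rotate([0, atan2(171, 760), 0]) cube([43, 57, 779]);
translate([452, 877, 0]) mirror([1, 0, 0]) rotate([0, atan2(171, 760), 0]) cube([43, 57, 779]);


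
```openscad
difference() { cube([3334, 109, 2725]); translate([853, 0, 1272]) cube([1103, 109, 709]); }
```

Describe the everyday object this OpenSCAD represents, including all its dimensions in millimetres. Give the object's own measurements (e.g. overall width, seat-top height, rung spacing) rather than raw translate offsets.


A wall 3334 mm long (x), 109 mm thick (y), 2725 mm tall, with a rectangular window opening cut through it. The opening is 1103 mm wide and 709 mm tall; its sill is at z = 1272 mm and its near (−x) edge is 853 mm from the wall's −x end. The opening passes through the full wall thickness.


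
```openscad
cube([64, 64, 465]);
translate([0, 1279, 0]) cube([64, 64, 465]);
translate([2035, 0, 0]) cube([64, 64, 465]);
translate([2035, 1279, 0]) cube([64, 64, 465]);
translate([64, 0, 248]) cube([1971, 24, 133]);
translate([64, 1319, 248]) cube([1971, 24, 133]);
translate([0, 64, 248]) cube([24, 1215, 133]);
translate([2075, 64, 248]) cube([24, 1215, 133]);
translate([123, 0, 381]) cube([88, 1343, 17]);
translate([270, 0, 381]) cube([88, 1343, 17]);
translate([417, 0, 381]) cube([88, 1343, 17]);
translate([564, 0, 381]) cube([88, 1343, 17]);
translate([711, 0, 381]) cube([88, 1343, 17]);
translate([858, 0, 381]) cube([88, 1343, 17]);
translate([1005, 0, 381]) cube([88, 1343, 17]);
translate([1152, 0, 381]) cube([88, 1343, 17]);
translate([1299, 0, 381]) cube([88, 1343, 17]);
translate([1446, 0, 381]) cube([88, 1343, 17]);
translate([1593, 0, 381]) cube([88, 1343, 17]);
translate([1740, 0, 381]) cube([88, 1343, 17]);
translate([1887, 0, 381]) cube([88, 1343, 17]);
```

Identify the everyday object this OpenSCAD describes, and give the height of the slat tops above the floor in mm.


A bed frame. The slat-top height is 398 mm.

Four posts, four rails, and a row of slats — a bed frame. Slats sit on the rails at z = 248 + 133 = 381; with slat thickness 17, the top is 398 mm.


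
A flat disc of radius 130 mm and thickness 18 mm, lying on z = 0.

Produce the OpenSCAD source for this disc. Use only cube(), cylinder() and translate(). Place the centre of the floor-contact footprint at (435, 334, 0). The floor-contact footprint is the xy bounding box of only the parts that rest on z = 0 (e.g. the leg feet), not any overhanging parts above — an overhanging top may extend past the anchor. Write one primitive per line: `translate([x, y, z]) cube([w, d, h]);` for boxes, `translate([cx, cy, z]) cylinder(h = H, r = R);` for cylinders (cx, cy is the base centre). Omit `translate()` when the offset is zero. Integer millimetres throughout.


translate([435, 334, 0]) cylinder(h = 18, r = 130);


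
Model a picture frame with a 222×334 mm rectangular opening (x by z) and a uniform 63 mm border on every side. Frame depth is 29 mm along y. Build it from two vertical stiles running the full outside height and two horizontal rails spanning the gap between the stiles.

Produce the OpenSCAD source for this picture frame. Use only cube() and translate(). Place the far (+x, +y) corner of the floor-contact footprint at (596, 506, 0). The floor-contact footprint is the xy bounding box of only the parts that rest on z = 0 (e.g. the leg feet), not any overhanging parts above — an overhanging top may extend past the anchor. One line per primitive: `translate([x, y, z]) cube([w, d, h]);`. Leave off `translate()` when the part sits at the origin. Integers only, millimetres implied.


translate([248, 477, 0]) cube([63, 29, 460]);
translate([533, 477, 0]) cube([63, 29, 460]);
translate([311, 477, 0]) cube([222, 29, 63]);
translate([311, 477, 397]) cube([222, 29, 63]);


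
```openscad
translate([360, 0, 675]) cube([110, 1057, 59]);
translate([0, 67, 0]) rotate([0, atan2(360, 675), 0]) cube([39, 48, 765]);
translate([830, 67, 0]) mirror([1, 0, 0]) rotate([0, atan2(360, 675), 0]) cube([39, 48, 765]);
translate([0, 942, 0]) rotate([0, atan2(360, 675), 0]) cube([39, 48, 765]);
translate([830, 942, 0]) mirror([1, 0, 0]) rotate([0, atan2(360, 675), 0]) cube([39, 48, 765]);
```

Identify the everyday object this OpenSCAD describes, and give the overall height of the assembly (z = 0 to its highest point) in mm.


A sawhorse. The overall height is 734 mm.

A beam across two mirrored pairs of raked legs — a sawhorse. The beam's underside is at z = 675 (matching the legs' vertical rise in atan2(360, 675)) and the beam is 59 mm tall, so its top is at 675 + 59 = 734 mm. The raked legs top out at the beam's underside, so that is the highest point.


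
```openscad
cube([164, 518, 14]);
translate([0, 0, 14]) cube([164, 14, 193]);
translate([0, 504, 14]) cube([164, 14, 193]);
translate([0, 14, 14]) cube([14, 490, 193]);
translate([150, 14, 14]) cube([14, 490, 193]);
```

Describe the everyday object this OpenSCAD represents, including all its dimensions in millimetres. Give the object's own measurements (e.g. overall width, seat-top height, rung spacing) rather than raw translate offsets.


An open-topped rectangular box: outside dimensions 164×518×207 mm, with a uniform wall and base thickness of 14 mm. The base is a full 164×518 slab on the floor; four walls sit on top of the base. The front and back walls (the −y and +y sides) span the full width; the two side walls fit between them.


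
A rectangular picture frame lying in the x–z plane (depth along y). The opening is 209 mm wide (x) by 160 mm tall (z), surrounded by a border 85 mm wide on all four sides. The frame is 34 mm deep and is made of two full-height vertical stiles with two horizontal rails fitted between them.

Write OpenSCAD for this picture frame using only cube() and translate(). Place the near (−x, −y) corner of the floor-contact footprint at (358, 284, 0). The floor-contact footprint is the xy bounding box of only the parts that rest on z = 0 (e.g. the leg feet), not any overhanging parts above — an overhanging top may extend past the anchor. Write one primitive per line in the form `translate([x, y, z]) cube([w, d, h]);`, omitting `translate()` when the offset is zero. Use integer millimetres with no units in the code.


translate([358, 284, 0]) cube([85, 34, 330]);
translate([652, 284, 0]) cube([85, 34, 330]);
translate([443, 284, 0]) cube([209, 34, 85]);
translate([443, 284, 245]) cube([209, 34, 85]);


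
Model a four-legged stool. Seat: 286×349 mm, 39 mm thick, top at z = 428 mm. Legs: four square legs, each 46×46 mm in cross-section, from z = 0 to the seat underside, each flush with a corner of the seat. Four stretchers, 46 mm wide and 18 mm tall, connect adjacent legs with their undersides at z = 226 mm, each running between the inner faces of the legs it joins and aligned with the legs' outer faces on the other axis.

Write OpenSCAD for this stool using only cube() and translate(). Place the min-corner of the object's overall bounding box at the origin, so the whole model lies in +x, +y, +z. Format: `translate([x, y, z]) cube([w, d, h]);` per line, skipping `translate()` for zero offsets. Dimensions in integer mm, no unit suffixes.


translate([0, 0, 389]) cube([286, 349, 39]);
cube([46, 46, 389]);
translate([240, 0, 0]) cube([46, 46, 389]);
translate([0, 303, 0]) cube([46, 46, 389]);
translate([240, 303, 0]) cube([46, 46, 389]);
translate([46, 0, 226]) cube([194, 46, 18]);
translate([46, 303, 226]) cube([194, 46, 18]);
translate([0, 46, 226]) cube([46, 257, 18]);
translate([240, 46, 226]) cube([46, 257, 18]);


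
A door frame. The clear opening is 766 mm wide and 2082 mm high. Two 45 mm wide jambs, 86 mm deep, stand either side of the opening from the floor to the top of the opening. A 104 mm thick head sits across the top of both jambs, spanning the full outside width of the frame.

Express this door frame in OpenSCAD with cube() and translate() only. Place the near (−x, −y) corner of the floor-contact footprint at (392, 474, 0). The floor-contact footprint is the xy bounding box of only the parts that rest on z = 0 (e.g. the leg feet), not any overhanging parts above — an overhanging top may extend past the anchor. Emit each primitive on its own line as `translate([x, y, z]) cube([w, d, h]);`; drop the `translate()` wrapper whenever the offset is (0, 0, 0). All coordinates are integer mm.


translate([392, 474, 0]) cube([45, 86, 2082]);
translate([1203, 474, 0]) cube([45, 86, 2082]);
translate([392, 474, 2082]) cube([856, 86, 104]);


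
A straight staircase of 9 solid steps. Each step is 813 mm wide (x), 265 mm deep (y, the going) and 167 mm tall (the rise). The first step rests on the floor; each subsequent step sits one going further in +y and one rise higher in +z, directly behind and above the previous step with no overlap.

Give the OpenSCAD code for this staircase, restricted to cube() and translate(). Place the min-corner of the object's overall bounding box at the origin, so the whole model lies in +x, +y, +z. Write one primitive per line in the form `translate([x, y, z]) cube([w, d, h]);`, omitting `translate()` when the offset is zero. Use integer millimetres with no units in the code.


cube([813, 265, 167]);
translate([0, 265, 167]) cube([813, 265, 167]);
translate([0, 530, 334]) cube([813, 265, 167]);
translate([0, 795, 501]) cube([813, 265, 167]);
translate([0, 1060, 668]) cube([813, 265, 167]);
translate([0, 1325, 835]) cube([813, 265, 167]);
translate([0, 1590, 1002]) cube([813, 265, 167]);
translate([0, 1855, 1169]) cube([813, 265, 167]);
translate([0, 2120, 1336]) cube([813, 265, 167]);


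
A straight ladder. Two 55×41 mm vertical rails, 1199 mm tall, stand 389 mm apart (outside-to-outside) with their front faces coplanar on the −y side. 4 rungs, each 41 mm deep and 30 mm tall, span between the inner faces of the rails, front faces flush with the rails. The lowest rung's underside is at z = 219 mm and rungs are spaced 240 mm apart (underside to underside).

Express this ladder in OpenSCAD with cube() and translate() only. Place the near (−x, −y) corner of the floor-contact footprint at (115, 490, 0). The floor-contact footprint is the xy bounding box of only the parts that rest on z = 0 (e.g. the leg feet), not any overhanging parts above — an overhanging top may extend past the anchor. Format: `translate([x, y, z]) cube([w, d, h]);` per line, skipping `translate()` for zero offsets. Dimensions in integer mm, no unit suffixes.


translate([115, 490, 0]) cube([55, 41, 1199]);
translate([449, 490, 0]) cube([55, 41, 1199]);
translate([170, 490, 219]) cube([279, 41, 30]);
translate([170, 490, 459]) cube([279, 41, 30]);
translate([170, 490, 699]) cube([279, 41, 30]);
translate([170, 490, 939]) cube([279, 41, 30]);


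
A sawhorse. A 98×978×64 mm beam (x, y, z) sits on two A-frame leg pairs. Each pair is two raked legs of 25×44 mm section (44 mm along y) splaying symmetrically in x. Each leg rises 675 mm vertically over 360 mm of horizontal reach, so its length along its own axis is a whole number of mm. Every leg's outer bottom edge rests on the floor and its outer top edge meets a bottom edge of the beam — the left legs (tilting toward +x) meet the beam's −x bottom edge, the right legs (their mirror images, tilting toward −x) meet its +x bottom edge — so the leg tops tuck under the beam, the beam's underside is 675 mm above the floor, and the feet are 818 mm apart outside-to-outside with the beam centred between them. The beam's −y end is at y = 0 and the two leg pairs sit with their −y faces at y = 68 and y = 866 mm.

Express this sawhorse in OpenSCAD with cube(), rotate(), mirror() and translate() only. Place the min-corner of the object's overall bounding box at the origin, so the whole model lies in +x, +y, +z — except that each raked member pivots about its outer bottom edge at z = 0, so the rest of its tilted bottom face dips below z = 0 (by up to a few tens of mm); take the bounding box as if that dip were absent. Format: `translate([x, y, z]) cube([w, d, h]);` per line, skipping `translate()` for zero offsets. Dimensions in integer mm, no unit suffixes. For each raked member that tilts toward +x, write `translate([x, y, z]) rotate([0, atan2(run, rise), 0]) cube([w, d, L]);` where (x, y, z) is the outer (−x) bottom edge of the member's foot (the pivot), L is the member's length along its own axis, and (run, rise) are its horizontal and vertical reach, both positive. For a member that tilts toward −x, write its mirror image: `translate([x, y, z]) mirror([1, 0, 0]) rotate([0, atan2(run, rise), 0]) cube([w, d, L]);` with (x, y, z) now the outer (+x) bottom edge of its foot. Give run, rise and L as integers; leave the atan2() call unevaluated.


// leg length = √(360² + 675²) = 765
// right-leg outer foot x = 2·360 + 98 = 818
// beam min-corner = (360, 0, 675)
translate([360, 0, 675]) cube([98, 978, 64]);
translate([0, 68, 0]) rotate([0, atan2(360, 675), 0]) cube([25, 44, 765]);
translate([818, 68, 0]) mirror([1, 0, 0]) rotate([0, atan2(360, 675), 0]) cube([25, 44, 765]);
translate([0, 866, 0]) rotate([0, atan2(360, 675), 0]) cube([25, 44, 765]);
translate([818, 866, 0]) mirror([1, 0, 0]) rotate([0, atan2(360, 675), 0]) cube([25, 44, 765]);


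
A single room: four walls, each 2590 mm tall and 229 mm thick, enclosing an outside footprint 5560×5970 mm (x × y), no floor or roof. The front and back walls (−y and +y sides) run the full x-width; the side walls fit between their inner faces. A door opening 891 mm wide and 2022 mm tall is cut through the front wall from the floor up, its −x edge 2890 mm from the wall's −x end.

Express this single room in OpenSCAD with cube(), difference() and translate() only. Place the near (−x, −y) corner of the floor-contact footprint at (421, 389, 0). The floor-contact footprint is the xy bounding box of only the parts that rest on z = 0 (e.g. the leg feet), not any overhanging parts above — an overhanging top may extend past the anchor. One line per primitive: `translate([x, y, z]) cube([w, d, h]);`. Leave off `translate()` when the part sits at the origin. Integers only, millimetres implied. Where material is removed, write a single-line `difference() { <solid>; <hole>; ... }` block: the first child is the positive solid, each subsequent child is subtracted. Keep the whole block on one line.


difference() { translate([421, 389, 0]) cube([5560, 229, 2590]); translate([3311, 389, 0]) cube([891, 229, 2022]); }
translate([421, 6130, 0]) cube([5560, 229, 2590]);
translate([421, 618, 0]) cube([229, 5512, 2590]);
translate([5752, 618, 0]) cube([229, 5512, 2590]);


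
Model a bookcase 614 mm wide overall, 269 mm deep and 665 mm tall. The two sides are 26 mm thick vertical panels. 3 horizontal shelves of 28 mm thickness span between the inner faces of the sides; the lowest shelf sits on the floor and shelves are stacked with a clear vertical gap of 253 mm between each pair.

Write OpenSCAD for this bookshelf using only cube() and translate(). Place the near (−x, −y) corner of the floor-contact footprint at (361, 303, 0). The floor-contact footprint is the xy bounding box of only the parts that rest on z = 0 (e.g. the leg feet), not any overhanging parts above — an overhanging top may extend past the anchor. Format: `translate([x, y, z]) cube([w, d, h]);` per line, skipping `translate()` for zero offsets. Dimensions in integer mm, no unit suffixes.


translate([361, 303, 0]) cube([26, 269, 665]);
translate([949, 303, 0]) cube([26, 269, 665]);
translate([387, 303, 0]) cube([562, 269, 28]);
translate([387, 303, 281]) cube([562, 269, 28]);
translate([387, 303, 562]) cube([562, 269, 28]);


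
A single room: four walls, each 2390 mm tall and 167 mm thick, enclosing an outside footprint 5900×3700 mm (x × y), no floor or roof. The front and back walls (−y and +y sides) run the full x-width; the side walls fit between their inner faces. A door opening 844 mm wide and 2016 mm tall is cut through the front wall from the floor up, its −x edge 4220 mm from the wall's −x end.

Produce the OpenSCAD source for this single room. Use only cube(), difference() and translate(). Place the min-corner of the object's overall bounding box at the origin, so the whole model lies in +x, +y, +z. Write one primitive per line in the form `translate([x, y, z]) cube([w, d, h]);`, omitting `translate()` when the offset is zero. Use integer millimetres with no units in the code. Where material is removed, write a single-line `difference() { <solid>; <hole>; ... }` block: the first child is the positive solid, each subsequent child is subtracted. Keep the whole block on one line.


difference() { cube([5900, 167, 2390]); translate([4220, 0, 0]) cube([844, 167, 2016]); }
translate([0, 3533, 0]) cube([5900, 167, 2390]);
translate([0, 167, 0]) cube([167, 3366, 2390]);
translate([5733, 167, 0]) cube([167, 3366, 2390]);


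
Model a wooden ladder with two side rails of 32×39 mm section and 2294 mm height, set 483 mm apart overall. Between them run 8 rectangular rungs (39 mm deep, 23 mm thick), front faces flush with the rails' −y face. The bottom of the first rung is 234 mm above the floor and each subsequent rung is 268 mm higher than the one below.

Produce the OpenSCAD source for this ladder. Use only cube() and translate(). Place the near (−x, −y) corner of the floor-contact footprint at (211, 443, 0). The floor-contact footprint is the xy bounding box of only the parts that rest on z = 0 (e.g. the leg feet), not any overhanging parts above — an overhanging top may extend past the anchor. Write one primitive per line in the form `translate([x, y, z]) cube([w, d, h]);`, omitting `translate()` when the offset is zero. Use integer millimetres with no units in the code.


// rung span = 483 - 2*32 = 419
// rung[k] z = 234 + k*268
translate([211, 443, 0]) cube([32, 39, 2294]);
translate([662, 443, 0]) cube([32, 39, 2294]);
translate([243, 443, 234]) cube([419, 39, 23]);
translate([243, 443, 502]) cube([419, 39, 23]);
translate([243, 443, 770]) cube([419, 39, 23]);
translate([243, 443, 1038]) cube([419, 39, 23]);
translate([243, 443, 1306]) cube([419, 39, 23]);
translate([243, 443, 1574]) cube([419, 39, 23]);
translate([243, 443, 1842]) cube([419, 39, 23]);
translate([243, 443, 2110]) cube([419, 39, 23]);
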